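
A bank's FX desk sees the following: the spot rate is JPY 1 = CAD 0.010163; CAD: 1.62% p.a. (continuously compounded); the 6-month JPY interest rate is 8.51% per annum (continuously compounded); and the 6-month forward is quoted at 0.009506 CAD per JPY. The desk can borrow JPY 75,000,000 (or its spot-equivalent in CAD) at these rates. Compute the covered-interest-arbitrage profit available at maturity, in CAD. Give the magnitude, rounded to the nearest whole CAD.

CAD 24,483

T = 6/12 years.
Route A — deposit JPY, sell forward: 75,000,000 × 1.04346823 × 0.009506 = CAD 743,940.67.
Route B — convert at spot, deposit CAD: 75,000,000 × 0.010163 × 1.00813289 = CAD 768,424.09.
The quoted forward undervalues JPY, so borrow JPY, convert to CAD at spot, deposit the CAD at 1.62%, and buy JPY forward at 0.009506 to cover the loan.
Profit = 768,424.09 − 743,940.67 = CAD 24,483.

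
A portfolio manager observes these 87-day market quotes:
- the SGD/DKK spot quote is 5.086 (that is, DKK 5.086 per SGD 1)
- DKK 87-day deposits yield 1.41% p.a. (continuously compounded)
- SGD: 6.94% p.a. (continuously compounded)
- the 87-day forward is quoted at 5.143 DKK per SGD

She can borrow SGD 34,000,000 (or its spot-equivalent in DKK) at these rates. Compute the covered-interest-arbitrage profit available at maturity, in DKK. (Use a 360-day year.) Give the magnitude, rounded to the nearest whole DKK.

DKK 4,305,215

T = 87/360 years.
Keep in SGD, deliver into the forward: 34,000,000·1.01691310066·5.143 = DKK 177,819,458.61.
Swap to DKK now, deposit: 34,000,000·5.086·1.00341331213 = DKK 173,514,243.59.
The quoted forward overvalues SGD, so borrow DKK, buy SGD at spot, deposit the SGD at 6.94%, and sell the proceeds forward at 5.143.
The gap between the two covered legs is DKK 4,305,215.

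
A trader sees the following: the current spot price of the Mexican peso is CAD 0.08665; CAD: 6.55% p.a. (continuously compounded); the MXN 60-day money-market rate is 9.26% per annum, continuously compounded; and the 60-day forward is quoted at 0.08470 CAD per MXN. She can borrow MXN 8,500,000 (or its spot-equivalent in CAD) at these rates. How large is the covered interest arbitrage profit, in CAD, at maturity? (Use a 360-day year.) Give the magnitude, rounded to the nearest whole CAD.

CAD 13,462

T = 60/360 years.
Keep in MXN, deliver into the forward: 8,500,000·1.01555304·0.08470 = CAD 731,147.41.
Swap to CAD now, deposit: 8,500,000·0.08665·1.01097647 = CAD 744,609.44.
The quoted forward undervalues MXN, so borrow MXN, convert to CAD at spot, deposit the CAD at 6.55%, and buy MXN forward at 0.08470 to cover the loan.
The gap between the two covered legs is CAD 13,462.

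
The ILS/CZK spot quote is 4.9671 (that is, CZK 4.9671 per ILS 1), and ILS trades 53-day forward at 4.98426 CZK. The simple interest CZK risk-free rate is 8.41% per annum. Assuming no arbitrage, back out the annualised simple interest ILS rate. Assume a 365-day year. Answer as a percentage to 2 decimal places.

6.01%

T = 53/365 years.
CIP gives F = S · g_CZK/g_ILS, so g_CZK/g_ILS = 4.98426/4.9671 = 1.0034547.
The CZK side grows by 1 + 0.0841×53/365 = 1.0122118.
Hence g_ILS = 1.008727.
r = (1.008727 − 1)/(53/365) = 0.060101 → 6.01%.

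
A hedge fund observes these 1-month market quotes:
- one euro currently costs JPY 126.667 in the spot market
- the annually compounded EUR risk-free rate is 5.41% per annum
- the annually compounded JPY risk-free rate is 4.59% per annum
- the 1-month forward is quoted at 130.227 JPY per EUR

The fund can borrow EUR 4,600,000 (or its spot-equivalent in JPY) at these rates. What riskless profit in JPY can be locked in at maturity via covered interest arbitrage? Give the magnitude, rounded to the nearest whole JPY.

JPY 16,828,802

T = 1/12 years.
Keep in EUR, deliver into the forward: 4,600,000·1.00440026304·130.227 = JPY 601,680,152.05.
Swap to JPY now, deposit: 4,600,000·126.667·1.00374681506 = JPY 584,851,349.99.
The quoted forward overvalues EUR, so borrow JPY, buy EUR at spot, deposit the EUR at 5.41%, and sell the proceeds forward at 130.227.
Profit = 601,680,152.05 − 584,851,349.99 = JPY 16,828,802.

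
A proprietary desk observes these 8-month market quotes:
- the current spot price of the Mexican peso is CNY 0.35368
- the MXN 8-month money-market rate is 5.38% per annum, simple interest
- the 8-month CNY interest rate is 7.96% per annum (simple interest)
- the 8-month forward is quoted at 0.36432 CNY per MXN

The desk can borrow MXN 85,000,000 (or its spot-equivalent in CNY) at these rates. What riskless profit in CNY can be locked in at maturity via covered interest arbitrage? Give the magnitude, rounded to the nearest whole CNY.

T = 8/12 years.
Invest the MXN and cover forward: 85,000,000 × 1.0358666667 × 0.36432 = CNY 32,077,890.24.
Convert at spot and invest in CNY: 85,000,000 × 0.35368 × 1.0530666667 = CNY 31,658,132.59.
The quoted forward overvalues MXN, so borrow CNY, buy MXN at spot, deposit the MXN at 5.38%, and sell the proceeds forward at 0.36432.
Profit = 32,077,890.24 − 31,658,132.59 = CNY 419,758.

CNY 419,758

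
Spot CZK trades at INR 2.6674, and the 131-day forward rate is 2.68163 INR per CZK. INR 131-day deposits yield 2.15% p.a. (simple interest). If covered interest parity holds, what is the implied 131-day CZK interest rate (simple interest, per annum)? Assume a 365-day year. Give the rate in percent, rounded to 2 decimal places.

T = 131/365 years.
CIP gives F = S · g_INR/g_CZK, so g_INR/g_CZK = 2.68163/2.6674 = 1.0053348.
The INR side grows by 1 + 0.0215×131/365 = 1.0077164.
So the CZK growth factor = 1.002369.
r = (1.002369 − 1)/(131/365) = 0.006601 → 0.66%.

0.66%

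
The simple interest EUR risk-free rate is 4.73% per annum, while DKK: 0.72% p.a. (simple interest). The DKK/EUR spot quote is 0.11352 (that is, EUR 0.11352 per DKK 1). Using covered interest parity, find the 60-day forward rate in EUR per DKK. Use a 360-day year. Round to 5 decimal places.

T = 60/360 years.
EUR accumulates by 1 + 0.0473×60/360 = 1.0078833.
DKK growth factor: 1 + 0.0072×60/360 = 1.001200.
So F = 0.11352 × 1.0078833 / 1.001200 = 0.1142778 (EUR/DKK).

0.11428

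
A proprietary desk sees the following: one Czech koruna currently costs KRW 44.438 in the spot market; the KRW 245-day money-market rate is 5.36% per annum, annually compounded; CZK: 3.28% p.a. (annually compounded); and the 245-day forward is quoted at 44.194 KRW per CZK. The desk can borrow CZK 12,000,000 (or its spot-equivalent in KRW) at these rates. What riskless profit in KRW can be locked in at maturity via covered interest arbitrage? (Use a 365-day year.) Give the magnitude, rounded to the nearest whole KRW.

T = 245/365 years.
Keep in CZK, deliver into the forward: 12,000,000·1.02189942289·44.194 = KRW 541,941,877.14.
Swap to KRW now, deposit: 12,000,000·44.438·1.03566837983 = KRW 552,276,377.55.
The quoted forward undervalues CZK, so borrow CZK, convert to KRW at spot, deposit the KRW at 5.36%, and buy CZK forward at 44.194 to cover the loan.
The gap between the two covered legs is KRW 10,334,500.

KRW 10,334,500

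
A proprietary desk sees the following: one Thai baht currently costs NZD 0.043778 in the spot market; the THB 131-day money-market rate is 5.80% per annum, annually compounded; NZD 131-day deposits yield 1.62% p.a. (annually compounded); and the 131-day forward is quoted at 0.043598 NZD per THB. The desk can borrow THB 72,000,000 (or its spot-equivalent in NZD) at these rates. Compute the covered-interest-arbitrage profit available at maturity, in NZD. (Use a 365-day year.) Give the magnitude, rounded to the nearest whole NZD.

NZD 32,974

T = 131/365 years.
Keep in THB, deliver into the forward: 72,000,000·1.020441252·0.043598 = NZD 3,203,222.23.
Swap to NZD now, deposit: 72,000,000·0.043778·1.005784319 = NZD 3,170,248.27.
The quoted forward overvalues THB, so borrow NZD, buy THB at spot, deposit the THB at 5.80%, and sell the proceeds forward at 0.043598.
Profit = 3,203,222.23 − 3,170,248.27 = NZD 32,974.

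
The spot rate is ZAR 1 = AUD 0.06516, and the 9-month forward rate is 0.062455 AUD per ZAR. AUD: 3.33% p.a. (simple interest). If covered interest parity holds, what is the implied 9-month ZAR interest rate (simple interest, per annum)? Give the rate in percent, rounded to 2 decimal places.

9.25%

T = 9/12 years.
F/S = 0.062455/0.06516 = 0.9584868 = (growth of AUD) / (growth of ZAR).
The AUD side grows by 1 + 0.0333×9/12 = 1.024975.
That pins the ZAR growth at 1.0693679.
r = (1.0693679 − 1)/(9/12) = 0.092491 → 9.25%.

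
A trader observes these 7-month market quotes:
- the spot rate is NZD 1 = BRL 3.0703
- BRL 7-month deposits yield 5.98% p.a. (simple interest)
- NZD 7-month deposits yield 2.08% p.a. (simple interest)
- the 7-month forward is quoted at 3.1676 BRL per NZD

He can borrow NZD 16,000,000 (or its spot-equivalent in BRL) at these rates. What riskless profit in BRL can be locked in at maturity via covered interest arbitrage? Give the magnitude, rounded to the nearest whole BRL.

T = 7/12 years.
Invest the NZD and cover forward: 16,000,000 × 1.0121333333 × 3.1676 = BRL 51,296,536.74.
Convert at spot and invest in BRL: 16,000,000 × 3.0703 × 1.0348833333 = BRL 50,838,436.77.
The quoted forward overvalues NZD, so borrow BRL, buy NZD at spot, deposit the NZD at 2.08%, and sell the proceeds forward at 3.1676.
The gap between the two covered legs is BRL 458,100.

BRL 458,100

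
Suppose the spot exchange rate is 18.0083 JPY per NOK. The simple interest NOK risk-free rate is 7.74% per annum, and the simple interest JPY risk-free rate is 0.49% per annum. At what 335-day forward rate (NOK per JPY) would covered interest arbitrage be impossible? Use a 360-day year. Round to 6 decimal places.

T = 335/360 years.
Growth of 1 JPY over T: 1 + 0.0049×335/360 = 1.0045597.
Growth of 1 NOK over T: 1 + 0.0774×335/360 = 1.072025.
CIP: F = S · (grow JPY)/(grow NOK) = 18.0083 × 1.0045597/1.072025 = 16.87499 JPY per NOK.
Quoted the other way: 1/16.87499 = 0.059259 NOK per JPY.

0.059259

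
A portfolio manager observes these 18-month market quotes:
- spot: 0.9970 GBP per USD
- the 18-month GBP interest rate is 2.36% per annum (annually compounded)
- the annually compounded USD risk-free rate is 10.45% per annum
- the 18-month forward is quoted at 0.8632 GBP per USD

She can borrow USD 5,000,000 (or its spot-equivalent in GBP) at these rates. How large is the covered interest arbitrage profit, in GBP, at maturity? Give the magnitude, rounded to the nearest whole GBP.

T = 18/12 years.
Invest the USD and cover forward: 5,000,000 × 1.160776428 × 0.8632 = GBP 5,009,911.06.
Convert at spot and invest in GBP: 5,000,000 × 0.9970 × 1.035608046 = GBP 5,162,506.11.
The quoted forward undervalues USD, so borrow USD, convert to GBP at spot, deposit the GBP at 2.36%, and buy USD forward at 0.8632 to cover the loan.
Profit = 5,162,506.11 − 5,009,911.06 = GBP 152,595.

GBP 152,595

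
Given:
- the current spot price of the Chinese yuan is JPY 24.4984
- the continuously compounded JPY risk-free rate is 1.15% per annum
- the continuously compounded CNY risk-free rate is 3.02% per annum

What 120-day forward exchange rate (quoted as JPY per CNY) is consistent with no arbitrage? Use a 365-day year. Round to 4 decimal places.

T = 120/365 years.
JPY growth factor: e^(0.0115×120/365) = 1.00378798.
CNY growth factor: e^(0.0302×120/365) = 1.00997822.
CIP: F = S · (grow JPY)/(grow CNY) = 24.4984 × 1.00378798/1.00997822 = 24.348247 JPY per CNY.

24.3482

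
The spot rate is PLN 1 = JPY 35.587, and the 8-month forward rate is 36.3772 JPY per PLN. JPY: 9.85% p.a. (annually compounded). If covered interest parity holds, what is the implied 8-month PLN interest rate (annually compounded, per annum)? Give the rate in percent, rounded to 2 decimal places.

T = 8/12 years.
CIP gives F = S · g_JPY/g_PLN, so g_JPY/g_PLN = 36.3772/35.587 = 1.0222047.
The JPY side grows by (1 + 0.0985)^(8/12) = 1.0646333.
That pins the PLN growth at 1.041507.
r = 1.041507^(12/8) − 1 = 0.062902 → 6.29%.

6.29%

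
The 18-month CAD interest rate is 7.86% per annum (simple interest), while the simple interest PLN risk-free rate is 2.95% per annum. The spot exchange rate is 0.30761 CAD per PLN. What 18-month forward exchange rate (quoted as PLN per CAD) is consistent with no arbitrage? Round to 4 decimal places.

3.0367

T = 18/12 years.
CAD accumulates by 1 + 0.0786×18/12 = 1.117900.
Growth of 1 PLN over T: 1 + 0.0295×18/12 = 1.044250.
So F = 0.30761 × 1.117900 / 1.044250 = 0.3293055 (CAD/PLN).
Quoted the other way: 1/0.3293055 = 3.0367 PLN per CAD.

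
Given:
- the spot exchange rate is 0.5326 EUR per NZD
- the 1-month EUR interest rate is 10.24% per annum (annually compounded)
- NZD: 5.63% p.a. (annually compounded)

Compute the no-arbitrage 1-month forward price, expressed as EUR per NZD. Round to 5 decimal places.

0.53450

T = 1/12 years.
Growth of 1 EUR over T: (1 + 0.1024)^(1/12) = 1.0081572.
Growth of 1 NZD over T: (1 + 0.0563)^(1/12) = 1.0045748.
CIP: F = S · (grow EUR)/(grow NZD) = 0.5326 × 1.0081572/1.0045748 = 0.5344993 EUR per NZD.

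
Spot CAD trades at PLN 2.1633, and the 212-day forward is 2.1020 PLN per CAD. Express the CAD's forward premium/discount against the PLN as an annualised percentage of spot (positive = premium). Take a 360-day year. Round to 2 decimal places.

T = 212/360 years.
Period premium: (2.1020 − 2.1633)/2.1633 = -0.0283363.
Per annum: -0.0283363 / (212/360) = -0.048118 = -4.81%.

-4.81%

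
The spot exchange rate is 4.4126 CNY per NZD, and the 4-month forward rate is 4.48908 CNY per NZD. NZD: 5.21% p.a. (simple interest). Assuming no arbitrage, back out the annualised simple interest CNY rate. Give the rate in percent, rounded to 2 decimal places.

10.50%

T = 4/12 years.
F/S = 4.48908/4.4126 = 1.0173322 = (growth of CNY) / (growth of NZD).
The NZD side grows by 1 + 0.0521×4/12 = 1.0173667.
Hence g_CNY = 1.0349999.
(1.0349999 − 1)/T = 0.105000, i.e. 10.50%.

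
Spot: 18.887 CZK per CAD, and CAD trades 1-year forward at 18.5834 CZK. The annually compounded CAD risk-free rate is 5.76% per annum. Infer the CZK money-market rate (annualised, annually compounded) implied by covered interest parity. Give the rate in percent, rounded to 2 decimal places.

T = 1 year.
F/S = 18.5834/18.887 = 0.9839255 = (growth of CZK) / (growth of CAD).
CAD growth factor: (1 + 0.0576)^1 = 1.057600.
So the CZK growth factor = 1.0405996.
r = 1.0405996^(1/1) − 1 = 0.040600 → 4.06%.

4.06%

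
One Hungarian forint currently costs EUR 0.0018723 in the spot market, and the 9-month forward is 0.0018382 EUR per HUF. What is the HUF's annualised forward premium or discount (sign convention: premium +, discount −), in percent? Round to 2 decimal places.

T = 9/12 years.
Period premium: (0.0018382 − 0.0018723)/0.0018723 = -0.0182129.
Annualise by dividing by T: -0.0182129 / (9/12) = -0.024284 → -2.43%.

-2.43%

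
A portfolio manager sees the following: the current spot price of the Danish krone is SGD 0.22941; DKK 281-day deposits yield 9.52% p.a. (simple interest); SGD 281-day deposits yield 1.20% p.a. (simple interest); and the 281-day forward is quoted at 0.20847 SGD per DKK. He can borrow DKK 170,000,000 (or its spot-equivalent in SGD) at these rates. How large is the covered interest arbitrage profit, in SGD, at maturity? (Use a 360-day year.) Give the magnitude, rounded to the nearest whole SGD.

T = 281/360 years.
Keep in DKK, deliver into the forward: 170,000,000·1.0743088889·0.20847 = SGD 38,073,399.59.
Swap to SGD now, deposit: 170,000,000·0.22941·1.0093666667 = SGD 39,364,997.19.
The quoted forward undervalues DKK, so borrow DKK, convert to SGD at spot, deposit the SGD at 1.20%, and buy DKK forward at 0.20847 to cover the loan.
Arbitrage profit = |38,073,399.59 − 39,364,997.19| = SGD 1,291,598.

SGD 1,291,598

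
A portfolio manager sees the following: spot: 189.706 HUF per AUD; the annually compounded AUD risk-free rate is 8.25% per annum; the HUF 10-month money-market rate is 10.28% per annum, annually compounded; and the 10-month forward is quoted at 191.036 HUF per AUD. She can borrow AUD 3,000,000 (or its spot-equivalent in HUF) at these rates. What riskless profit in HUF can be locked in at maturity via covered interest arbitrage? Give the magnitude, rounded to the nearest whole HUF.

T = 10/12 years.
Invest the AUD and cover forward: 3,000,000 × 1.06829186397 × 191.036 = HUF 612,246,613.58.
Convert at spot and invest in HUF: 3,000,000 × 189.706 × 1.08496059331 = HUF 617,470,602.94.
The quoted forward undervalues AUD, so borrow AUD, convert to HUF at spot, deposit the HUF at 10.28%, and buy AUD forward at 191.036 to cover the loan.
The gap between the two covered legs is HUF 5,223,989.

HUF 5,223,989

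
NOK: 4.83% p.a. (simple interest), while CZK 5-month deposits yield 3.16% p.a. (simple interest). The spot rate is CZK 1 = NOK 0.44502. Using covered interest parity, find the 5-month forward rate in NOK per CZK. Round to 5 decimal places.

T = 5/12 years.
NOK growth factor: 1 + 0.0483×5/12 = 1.020125.
CZK growth factor: 1 + 0.0316×5/12 = 1.0131667.
So F = 0.44502 × 1.020125 / 1.0131667 = 0.4480763 (NOK/CZK).

0.44808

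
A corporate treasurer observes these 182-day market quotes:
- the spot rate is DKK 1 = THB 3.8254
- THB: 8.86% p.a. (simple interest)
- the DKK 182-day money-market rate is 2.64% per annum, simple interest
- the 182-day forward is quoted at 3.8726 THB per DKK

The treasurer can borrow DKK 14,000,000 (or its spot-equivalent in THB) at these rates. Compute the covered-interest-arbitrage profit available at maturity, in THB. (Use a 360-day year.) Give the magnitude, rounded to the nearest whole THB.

T = 182/360 years.
Keep in DKK, deliver into the forward: 14,000,000·1.0133466667·3.8726 = THB 54,940,008.22.
Swap to THB now, deposit: 14,000,000·3.8254·1.0447922222 = THB 55,954,474.34.
The quoted forward undervalues DKK, so borrow DKK, convert to THB at spot, deposit the THB at 8.86%, and buy DKK forward at 3.8726 to cover the loan.
The gap between the two covered legs is THB 1,014,466.

THB 1,014,466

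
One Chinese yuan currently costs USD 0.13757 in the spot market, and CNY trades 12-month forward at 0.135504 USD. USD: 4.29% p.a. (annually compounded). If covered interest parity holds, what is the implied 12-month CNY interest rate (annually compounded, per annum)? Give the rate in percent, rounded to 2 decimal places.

T = 1 year.
By CIP, F/S equals the USD-to-CNY growth ratio: 0.135504/0.13757 = 0.9849822.
The USD side grows by (1 + 0.0429)^1 = 1.042900.
So the CNY growth factor = 1.0588009.
Annualise: 1.0588009^(1/1) − 1 = 0.058801 = 5.88%.

5.88%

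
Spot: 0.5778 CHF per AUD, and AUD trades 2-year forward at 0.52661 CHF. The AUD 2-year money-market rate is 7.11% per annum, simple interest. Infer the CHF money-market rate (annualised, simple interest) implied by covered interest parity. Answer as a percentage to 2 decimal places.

T = 2 years.
By CIP, F/S equals the CHF-to-AUD growth ratio: 0.52661/0.5778 = 0.9114053.
AUD growth factor: 1 + 0.0711×2 = 1.142200.
So the CHF growth factor = 1.0410071.
r = (1.0410071 − 1)/2 = 0.020504 → 2.05%.

2.05%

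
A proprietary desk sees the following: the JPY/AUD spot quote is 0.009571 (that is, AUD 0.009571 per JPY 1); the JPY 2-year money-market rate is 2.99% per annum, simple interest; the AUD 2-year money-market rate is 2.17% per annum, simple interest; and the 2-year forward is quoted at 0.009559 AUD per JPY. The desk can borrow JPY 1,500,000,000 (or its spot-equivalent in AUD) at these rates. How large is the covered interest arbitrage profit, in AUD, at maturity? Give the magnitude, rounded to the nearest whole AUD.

T = 2 years.
Keep in JPY, deliver into the forward: 1,500,000,000·1.059800·0.009559 = AUD 15,195,942.30.
Swap to AUD now, deposit: 1,500,000,000·0.009571·1.043400 = AUD 14,979,572.10.
The quoted forward overvalues JPY, so borrow AUD, buy JPY at spot, deposit the JPY at 2.99%, and sell the proceeds forward at 0.009559.
Profit = 15,195,942.30 − 14,979,572.10 = AUD 216,370.

AUD 216,370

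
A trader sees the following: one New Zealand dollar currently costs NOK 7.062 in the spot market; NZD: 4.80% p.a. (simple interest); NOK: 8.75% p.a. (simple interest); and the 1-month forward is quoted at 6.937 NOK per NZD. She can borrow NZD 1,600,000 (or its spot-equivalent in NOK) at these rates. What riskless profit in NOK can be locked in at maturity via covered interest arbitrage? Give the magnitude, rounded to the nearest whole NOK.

T = 1/12 years.
Invest the NZD and cover forward: 1,600,000 × 1.004000 × 6.937 = NOK 11,143,596.80.
Convert at spot and invest in NOK: 1,600,000 × 7.062 × 1.0072916667 = NOK 11,381,590.00.
The quoted forward undervalues NZD, so borrow NZD, convert to NOK at spot, deposit the NOK at 8.75%, and buy NZD forward at 6.937 to cover the loan.
The gap between the two covered legs is NOK 237,993.

NOK 237,993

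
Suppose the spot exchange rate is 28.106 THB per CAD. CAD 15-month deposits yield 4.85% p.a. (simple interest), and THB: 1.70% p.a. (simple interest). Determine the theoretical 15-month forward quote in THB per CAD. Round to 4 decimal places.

27.0626

T = 15/12 years.
THB accumulates by 1 + 0.0170×15/12 = 1.021250.
CAD accumulates by 1 + 0.0485×15/12 = 1.060625.
CIP: F = S · (grow THB)/(grow CAD) = 28.106 × 1.021250/1.060625 = 27.062583 THB per CAD.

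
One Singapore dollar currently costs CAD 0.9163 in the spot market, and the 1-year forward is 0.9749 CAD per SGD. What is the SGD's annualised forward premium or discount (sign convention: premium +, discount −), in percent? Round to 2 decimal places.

T = 1 year.
Period premium: (0.9749 − 0.9163)/0.9163 = 0.0639529.
Annualise by dividing by T: 0.0639529 / 1 = 0.063953 → 6.40%.

+6.40%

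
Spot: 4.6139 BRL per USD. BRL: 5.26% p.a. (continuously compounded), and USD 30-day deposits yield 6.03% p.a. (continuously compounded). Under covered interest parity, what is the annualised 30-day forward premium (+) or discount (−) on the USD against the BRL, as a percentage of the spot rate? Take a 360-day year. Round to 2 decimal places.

T = 30/360 years.
No-arbitrage forward: 4.6139 × 1.004393 / 1.0050376 = 4.6109408 BRL/USD.
Annualised premium = (F − S)/S × (1/T) = (4.6109408 − 4.6139)/4.6139 ÷ (30/360) = -0.77%.

-0.77%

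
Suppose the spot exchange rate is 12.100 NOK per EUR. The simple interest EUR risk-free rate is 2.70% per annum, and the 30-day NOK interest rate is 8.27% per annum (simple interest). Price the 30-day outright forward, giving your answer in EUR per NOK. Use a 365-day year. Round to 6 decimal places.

0.082269

T = 30/365 years.
NOK growth factor: 1 + 0.0827×30/365 = 1.0067973.
EUR growth factor: 1 + 0.0270×30/365 = 1.0022192.
So F = 12.1 × 1.0067973 / 1.0022192 = 12.15527 (NOK/EUR).
Quoted the other way: 1/12.15527 = 0.082269 EUR per NOK.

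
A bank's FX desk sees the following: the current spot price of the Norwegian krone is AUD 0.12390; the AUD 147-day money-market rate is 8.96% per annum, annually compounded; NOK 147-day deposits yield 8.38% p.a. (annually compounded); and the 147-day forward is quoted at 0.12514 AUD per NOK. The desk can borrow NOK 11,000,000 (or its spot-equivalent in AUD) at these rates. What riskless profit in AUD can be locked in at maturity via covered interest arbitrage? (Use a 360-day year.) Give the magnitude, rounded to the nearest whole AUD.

AUD 11,023

T = 147/360 years.
Route A — deposit NOK, sell forward: 11,000,000 × 1.033405816 × 0.12514 = AUD 1,422,524.44.
Route B — convert at spot, deposit AUD: 11,000,000 × 0.12390 × 1.035660463 = AUD 1,411,501.65.
The quoted forward overvalues NOK, so borrow AUD, buy NOK at spot, deposit the NOK at 8.38%, and sell the proceeds forward at 0.12514.
Arbitrage profit = |1,422,524.44 − 1,411,501.65| = AUD 11,023.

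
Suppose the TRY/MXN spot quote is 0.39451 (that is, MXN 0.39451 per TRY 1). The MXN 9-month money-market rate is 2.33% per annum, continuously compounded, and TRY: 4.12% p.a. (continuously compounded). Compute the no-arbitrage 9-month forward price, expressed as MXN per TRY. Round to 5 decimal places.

0.38925

T = 9/12 years.
Growth of 1 MXN over T: e^(0.0233×9/12) = 1.0176286.
TRY growth factor: e^(0.0412×9/12) = 1.0313824.
So F = 0.39451 × 1.0176286 / 1.0313824 = 0.3892491 (MXN/TRY).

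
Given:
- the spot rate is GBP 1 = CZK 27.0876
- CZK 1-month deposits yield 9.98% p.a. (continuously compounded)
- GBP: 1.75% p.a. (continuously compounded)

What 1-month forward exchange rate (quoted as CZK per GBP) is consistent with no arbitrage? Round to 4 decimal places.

27.2740

T = 1/12 years.
Growth of 1 CZK over T: e^(0.0998×1/12) = 1.00835135.
GBP accumulates by e^(0.0175×1/12) = 1.0014594.
So F = 27.0876 × 1.00835135 / 1.0014594 = 27.274014 (CZK/GBP).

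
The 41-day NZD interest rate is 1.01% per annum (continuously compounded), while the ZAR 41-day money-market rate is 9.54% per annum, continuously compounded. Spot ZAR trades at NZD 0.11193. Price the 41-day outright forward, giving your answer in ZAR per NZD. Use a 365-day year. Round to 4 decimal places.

9.0202

T = 41/365 years.
NZD growth factor: e^(0.0101×41/365) = 1.0011352.
Growth of 1 ZAR over T: e^(0.0954×41/365) = 1.0107738.
CIP: F = S · (grow NZD)/(grow ZAR) = 0.11193 × 1.0011352/1.0107738 = 0.1108627 NZD per ZAR.
Invert for ZAR per NZD: 1 / 0.1108627 = 9.0202.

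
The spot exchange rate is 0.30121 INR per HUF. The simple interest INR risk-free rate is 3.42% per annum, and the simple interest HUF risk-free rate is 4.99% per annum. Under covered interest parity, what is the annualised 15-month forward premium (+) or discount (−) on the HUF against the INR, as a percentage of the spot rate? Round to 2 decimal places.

T = 15/12 years.
No-arbitrage forward: 0.30121 × 1.042750 / 1.062375 = 0.29564582 INR/HUF.
Annualised premium = (F − S)/S × (1/T) = (0.29564582 − 0.30121)/0.30121 ÷ (15/12) = -1.48%.

-1.48%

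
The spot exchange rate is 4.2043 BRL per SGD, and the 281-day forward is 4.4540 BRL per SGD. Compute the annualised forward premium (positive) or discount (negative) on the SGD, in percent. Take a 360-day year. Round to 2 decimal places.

T = 281/360 years.
SGD trades forward at +5.93916% vs spot over the period.
Per annum: 0.0593916 / (281/360) = 0.076089 = 7.61%.

+7.61%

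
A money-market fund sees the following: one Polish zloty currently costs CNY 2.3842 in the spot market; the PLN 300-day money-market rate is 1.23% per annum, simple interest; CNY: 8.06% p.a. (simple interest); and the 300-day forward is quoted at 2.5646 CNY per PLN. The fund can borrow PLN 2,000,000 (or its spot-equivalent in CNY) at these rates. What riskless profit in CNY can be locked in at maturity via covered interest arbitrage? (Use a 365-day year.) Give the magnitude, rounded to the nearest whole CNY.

T = 300/365 years.
Route A — deposit PLN, sell forward: 2,000,000 × 1.010109589 × 2.5646 = CNY 5,181,054.10.
Route B — convert at spot, deposit CNY: 2,000,000 × 2.3842 × 1.066246575 = CNY 5,084,290.17.
The quoted forward overvalues PLN, so borrow CNY, buy PLN at spot, deposit the PLN at 1.23%, and sell the proceeds forward at 2.5646.
The gap between the two covered legs is CNY 96,764.

CNY 96,764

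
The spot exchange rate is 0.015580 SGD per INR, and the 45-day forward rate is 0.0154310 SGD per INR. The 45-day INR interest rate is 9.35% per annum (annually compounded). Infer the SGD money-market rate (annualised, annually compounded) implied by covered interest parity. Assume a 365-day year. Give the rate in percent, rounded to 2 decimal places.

T = 45/365 years.
CIP gives F = S · g_SGD/g_INR, so g_SGD/g_INR = 0.015431/0.01558 = 0.9904365.
INR growth factor: (1 + 0.0935)^(45/365) = 1.0110808.
So the SGD growth factor = 1.0014113.
Annualise: 1.0014113^(365/45) − 1 = 0.011505 = 1.15%.

1.15%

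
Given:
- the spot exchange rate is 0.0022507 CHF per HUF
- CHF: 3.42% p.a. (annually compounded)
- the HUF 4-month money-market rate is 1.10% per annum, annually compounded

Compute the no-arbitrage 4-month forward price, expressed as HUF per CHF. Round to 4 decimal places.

440.9587

T = 4/12 years.
Growth of 1 CHF over T: (1 + 0.0342)^(4/12) = 1.011272454.
HUF growth factor: (1 + 0.0110)^(4/12) = 1.003653304.
Forward (CHF per HUF) = 0.0022507 × 1.011272454 / 1.003653304 = 0.00226778600.
Quoted the other way: 1/0.00226778600 = 440.9587 HUF per CHF.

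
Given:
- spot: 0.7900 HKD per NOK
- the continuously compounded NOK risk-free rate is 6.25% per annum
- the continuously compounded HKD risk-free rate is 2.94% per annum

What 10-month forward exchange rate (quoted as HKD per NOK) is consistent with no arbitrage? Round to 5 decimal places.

T = 10/12 years.
HKD accumulates by e^(0.0294×10/12) = 1.0248026.
NOK growth factor: e^(0.0625×10/12) = 1.0534635.
So F = 0.79 × 1.0248026 / 1.0534635 = 0.7685070 (HKD/NOK).

0.76851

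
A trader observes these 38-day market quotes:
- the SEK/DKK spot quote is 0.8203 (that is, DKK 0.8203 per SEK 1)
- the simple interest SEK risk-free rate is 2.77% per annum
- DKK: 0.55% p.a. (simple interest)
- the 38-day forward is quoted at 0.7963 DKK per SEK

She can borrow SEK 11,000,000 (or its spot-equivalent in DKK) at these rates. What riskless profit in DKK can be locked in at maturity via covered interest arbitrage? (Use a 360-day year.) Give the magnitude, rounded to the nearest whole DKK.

DKK 243,627

T = 38/360 years.
Invest the SEK and cover forward: 11,000,000 × 1.002923889 × 0.7963 = DKK 8,784,911.22.
Convert at spot and invest in DKK: 11,000,000 × 0.8203 × 1.000580556 = DKK 9,028,538.53.
The quoted forward undervalues SEK, so borrow SEK, convert to DKK at spot, deposit the DKK at 0.55%, and buy SEK forward at 0.7963 to cover the loan.
Profit = 9,028,538.53 − 8,784,911.22 = DKK 243,627.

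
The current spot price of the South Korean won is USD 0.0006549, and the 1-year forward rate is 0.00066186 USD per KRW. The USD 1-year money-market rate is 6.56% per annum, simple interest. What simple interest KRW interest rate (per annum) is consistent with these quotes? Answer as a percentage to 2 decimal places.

T = 1 year.
CIP gives F = S · g_USD/g_KRW, so g_USD/g_KRW = 0.00066186/0.0006549 = 1.0106276.
The USD side grows by 1 + 0.0656×1 = 1.065600.
Hence g_KRW = 1.0543943.
r = (1.0543943 − 1)/1 = 0.054394 → 5.44%.

5.44%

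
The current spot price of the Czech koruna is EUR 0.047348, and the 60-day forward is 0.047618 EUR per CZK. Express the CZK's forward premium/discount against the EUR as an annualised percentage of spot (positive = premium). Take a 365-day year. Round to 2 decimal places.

T = 60/365 years.
CZK trades forward at +0.57025% vs spot over the period.
×(1/T) gives 3.47% p.a.

+3.47%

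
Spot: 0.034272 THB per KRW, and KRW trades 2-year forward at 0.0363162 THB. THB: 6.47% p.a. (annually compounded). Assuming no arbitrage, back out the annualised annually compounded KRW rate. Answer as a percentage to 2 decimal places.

3.43%

T = 2 years.
By CIP, F/S equals the THB-to-KRW growth ratio: 0.0363162/0.034272 = 1.0596464.
The THB side grows by (1 + 0.0647)^2 = 1.1335861.
So the KRW growth factor = 1.0697777.
Annualise: 1.0697777^(1/2) − 1 = 0.034301 = 3.43%.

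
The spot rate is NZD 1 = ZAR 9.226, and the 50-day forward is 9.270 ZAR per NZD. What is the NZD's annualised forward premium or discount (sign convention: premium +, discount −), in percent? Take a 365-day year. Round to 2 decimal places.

T = 50/365 years.
NZD trades forward at +0.47691% vs spot over the period.
Annualise by dividing by T: 0.0047691 / (50/365) = 0.034814 → 3.48%.

+3.48%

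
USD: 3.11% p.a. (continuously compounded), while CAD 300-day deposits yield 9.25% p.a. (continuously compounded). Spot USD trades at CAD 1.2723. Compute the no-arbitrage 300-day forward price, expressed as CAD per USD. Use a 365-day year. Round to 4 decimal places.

T = 300/365 years.
Growth of 1 CAD over T: e^(0.0925×300/365) = 1.0789921.
USD accumulates by e^(0.0311×300/365) = 1.0258911.
CIP: F = S · (grow CAD)/(grow USD) = 1.2723 × 1.0789921/1.0258911 = 1.338155 CAD per USD.

1.3382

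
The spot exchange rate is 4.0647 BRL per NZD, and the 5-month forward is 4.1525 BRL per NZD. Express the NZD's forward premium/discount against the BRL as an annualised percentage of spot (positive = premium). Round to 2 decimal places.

+5.18%

T = 5/12 years.
(F − S)/S = (4.1525 − 4.0647)/4.0647 = 0.0216006.
Annualise by dividing by T: 0.0216006 / (5/12) = 0.051841 → 5.18%.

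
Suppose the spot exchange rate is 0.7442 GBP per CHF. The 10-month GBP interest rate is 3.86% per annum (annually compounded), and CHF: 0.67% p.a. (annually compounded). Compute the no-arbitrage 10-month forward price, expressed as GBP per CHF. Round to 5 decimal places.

0.76380

T = 10/12 years.
GBP accumulates by (1 + 0.0386)^(10/12) = 1.0320647.
CHF growth factor: (1 + 0.0067)^(10/12) = 1.0055802.
So F = 0.7442 × 1.0320647 / 1.0055802 = 0.7638004 (GBP/CHF).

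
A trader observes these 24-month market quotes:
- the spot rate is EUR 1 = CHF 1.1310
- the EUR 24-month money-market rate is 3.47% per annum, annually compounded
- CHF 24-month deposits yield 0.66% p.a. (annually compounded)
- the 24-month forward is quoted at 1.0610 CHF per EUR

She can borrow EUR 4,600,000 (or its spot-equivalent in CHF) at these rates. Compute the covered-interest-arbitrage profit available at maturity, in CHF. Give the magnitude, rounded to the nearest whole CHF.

CHF 46,311

T = 2 years.
Route A — deposit EUR, sell forward: 4,600,000 × 1.07060409 × 1.0610 = CHF 5,225,190.32.
Route B — convert at spot, deposit CHF: 4,600,000 × 1.1310 × 1.01324356 = CHF 5,271,500.95.
The quoted forward undervalues EUR, so borrow EUR, convert to CHF at spot, deposit the CHF at 0.66%, and buy EUR forward at 1.0610 to cover the loan.
The gap between the two covered legs is CHF 46,311.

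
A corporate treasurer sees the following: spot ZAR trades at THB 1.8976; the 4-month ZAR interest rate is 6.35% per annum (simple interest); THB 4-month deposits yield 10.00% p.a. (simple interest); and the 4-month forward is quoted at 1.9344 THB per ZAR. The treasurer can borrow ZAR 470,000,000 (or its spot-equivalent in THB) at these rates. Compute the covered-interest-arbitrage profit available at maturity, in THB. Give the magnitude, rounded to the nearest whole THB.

T = 4/12 years.
Route A — deposit ZAR, sell forward: 470,000,000 × 1.02116666667 × 1.9344 = THB 928,412,056.00.
Route B — convert at spot, deposit THB: 470,000,000 × 1.8976 × 1.03333333333 = THB 921,601,066.66.
The quoted forward overvalues ZAR, so borrow THB, buy ZAR at spot, deposit the ZAR at 6.35%, and sell the proceeds forward at 1.9344.
The gap between the two covered legs is THB 6,810,989.

THB 6,810,989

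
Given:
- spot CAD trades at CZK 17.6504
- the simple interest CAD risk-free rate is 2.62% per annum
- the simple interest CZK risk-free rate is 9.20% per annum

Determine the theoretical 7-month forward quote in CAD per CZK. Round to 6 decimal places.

T = 7/12 years.
CZK accumulates by 1 + 0.0920×7/12 = 1.0536667.
CAD growth factor: 1 + 0.0262×7/12 = 1.0152833.
CIP: F = S · (grow CZK)/(grow CAD) = 17.6504 × 1.0536667/1.0152833 = 18.31768 CZK per CAD.
Quoted the other way: 1/18.31768 = 0.054592 CAD per CZK.

0.054592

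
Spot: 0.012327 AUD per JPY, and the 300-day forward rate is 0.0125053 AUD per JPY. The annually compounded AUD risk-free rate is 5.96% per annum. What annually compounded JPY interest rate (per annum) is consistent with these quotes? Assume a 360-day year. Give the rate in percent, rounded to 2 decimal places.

T = 300/360 years.
By CIP, F/S equals the AUD-to-JPY growth ratio: 0.0125053/0.012327 = 1.0144642.
AUD growth factor: (1 + 0.0596)^(300/360) = 1.0494255.
That pins the JPY growth at 1.0344628.
r = 1.0344628^(360/300) − 1 = 0.041497 → 4.15%.

4.15%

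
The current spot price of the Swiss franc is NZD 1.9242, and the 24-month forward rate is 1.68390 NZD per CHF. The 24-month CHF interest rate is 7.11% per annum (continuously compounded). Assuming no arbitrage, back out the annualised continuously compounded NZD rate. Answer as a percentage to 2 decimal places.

T = 2 years.
CIP gives F = S · g_NZD/g_CHF, so g_NZD/g_CHF = 1.6839/1.9242 = 0.8751169.
The CHF side grows by e^(0.0711×2) = 1.1528072.
Hence g_NZD = 1.0088411.
r = ln(1.0088411)/2 = 0.004401 → 0.44%.

0.44%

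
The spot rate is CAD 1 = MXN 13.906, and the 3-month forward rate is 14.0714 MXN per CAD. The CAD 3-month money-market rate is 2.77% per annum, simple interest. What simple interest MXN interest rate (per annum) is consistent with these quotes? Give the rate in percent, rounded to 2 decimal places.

T = 3/12 years.
By CIP, F/S equals the MXN-to-CAD growth ratio: 14.0714/13.906 = 1.0118941.
The CAD side grows by 1 + 0.0277×3/12 = 1.006925.
That pins the MXN growth at 1.0189015.
(1.0189015 − 1)/T = 0.075606, i.e. 7.56%.

7.56%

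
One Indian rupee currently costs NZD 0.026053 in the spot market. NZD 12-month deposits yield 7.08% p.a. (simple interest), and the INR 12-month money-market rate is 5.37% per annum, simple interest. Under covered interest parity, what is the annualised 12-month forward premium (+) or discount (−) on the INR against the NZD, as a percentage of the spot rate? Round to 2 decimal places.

T = 1 year.
CIP forward (NZD per INR) = 0.026053 × 1.070800/1.053700 = 0.026475802.
(F − S)/S ÷ T = (0.026475802 − 0.026053)/0.026053/1 = 0.016229 → 1.62%.

+1.62%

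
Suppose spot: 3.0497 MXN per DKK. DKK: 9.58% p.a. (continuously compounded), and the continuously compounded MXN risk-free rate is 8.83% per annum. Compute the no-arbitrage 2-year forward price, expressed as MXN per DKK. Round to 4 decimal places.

T = 2 years.
Growth of 1 MXN over T: e^(0.0883×2) = 1.1931537.
DKK accumulates by e^(0.0958×2) = 1.2111859.
Forward (MXN per DKK) = 3.0497 × 1.1931537 / 1.2111859 = 3.004296.

3.0043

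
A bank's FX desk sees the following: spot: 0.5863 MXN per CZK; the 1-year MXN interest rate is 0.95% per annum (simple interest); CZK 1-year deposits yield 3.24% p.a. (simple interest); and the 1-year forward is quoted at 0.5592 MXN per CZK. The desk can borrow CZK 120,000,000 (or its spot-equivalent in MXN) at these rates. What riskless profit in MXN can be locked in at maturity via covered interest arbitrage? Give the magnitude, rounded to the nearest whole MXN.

T = 1 year.
Keep in CZK, deliver into the forward: 120,000,000·1.032400·0.5592 = MXN 69,278,169.60.
Swap to MXN now, deposit: 120,000,000·0.5863·1.009500 = MXN 71,024,382.00.
The quoted forward undervalues CZK, so borrow CZK, convert to MXN at spot, deposit the MXN at 0.95%, and buy CZK forward at 0.5592 to cover the loan.
Arbitrage profit = |69,278,169.60 − 71,024,382.00| = MXN 1,746,212.

MXN 1,746,212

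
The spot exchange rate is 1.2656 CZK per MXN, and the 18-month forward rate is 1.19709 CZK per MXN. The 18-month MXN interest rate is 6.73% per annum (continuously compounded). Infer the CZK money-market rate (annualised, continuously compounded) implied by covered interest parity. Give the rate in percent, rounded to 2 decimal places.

3.02%

T = 18/12 years.
CIP gives F = S · g_CZK/g_MXN, so g_CZK/g_MXN = 1.19709/1.2656 = 0.9458676.
The MXN side grows by e^(0.0673×18/12) = 1.1062213.
So the CZK growth factor = 1.0463389.
Take logs: ln 1.0463389 / (18/12) = 0.030198, so 3.02%.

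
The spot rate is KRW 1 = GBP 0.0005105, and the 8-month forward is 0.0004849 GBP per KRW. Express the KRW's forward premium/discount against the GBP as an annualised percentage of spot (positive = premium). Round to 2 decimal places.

T = 8/12 years.
(F − S)/S = (0.0004849 − 0.0005105)/0.0005105 = -0.0501469.
×(1/T) gives -7.52% p.a.

-7.52%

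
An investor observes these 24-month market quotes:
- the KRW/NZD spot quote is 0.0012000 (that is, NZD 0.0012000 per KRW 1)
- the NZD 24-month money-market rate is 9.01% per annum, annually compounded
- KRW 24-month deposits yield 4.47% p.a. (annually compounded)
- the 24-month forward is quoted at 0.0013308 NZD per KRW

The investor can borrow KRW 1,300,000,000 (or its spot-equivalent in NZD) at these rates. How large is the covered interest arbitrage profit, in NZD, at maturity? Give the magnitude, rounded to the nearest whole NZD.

NZD 34,386

T = 2 years.
Route A — deposit KRW, sell forward: 1,300,000,000 × 1.09139809 × 0.0013308 = NZD 1,888,162.35.
Route B — convert at spot, deposit NZD: 1,300,000,000 × 0.0012000 × 1.18831801 = NZD 1,853,776.10.
The quoted forward overvalues KRW, so borrow NZD, buy KRW at spot, deposit the KRW at 4.47%, and sell the proceeds forward at 0.0013308.
The gap between the two covered legs is NZD 34,386.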